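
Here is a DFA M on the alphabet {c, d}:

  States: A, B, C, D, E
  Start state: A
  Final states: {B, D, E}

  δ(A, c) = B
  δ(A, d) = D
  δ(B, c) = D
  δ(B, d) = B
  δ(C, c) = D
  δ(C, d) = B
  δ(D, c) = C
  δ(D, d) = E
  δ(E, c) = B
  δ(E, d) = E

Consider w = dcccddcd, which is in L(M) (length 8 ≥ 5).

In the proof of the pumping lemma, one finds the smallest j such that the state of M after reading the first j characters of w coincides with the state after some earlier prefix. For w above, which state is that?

Run of M on w = d c c c d d c d:
  step 0: A  (start)
  step 1: D  (read d: A→D)
  step 2: C  (read c: D→C)
  step 3: D  (read c: C→D)   ← first repeat (D seen earlier)
  step 4: C  (read c: D→C)
  step 5: B  (read d: C→B)
  step 6: B  (read d: B→B)
  step 7: D  (read c: B→D)
  step 8: E  (read d: D→E)

The earliest repeat is at step j = 3: M is in D, which it already visited at step i = 1.
Since M has 5 states, any run of length ≥ 5 visits 5+1 states, so by pigeonhole some state repeats within the first 5 steps — that repeat gives the pumpable loop.

D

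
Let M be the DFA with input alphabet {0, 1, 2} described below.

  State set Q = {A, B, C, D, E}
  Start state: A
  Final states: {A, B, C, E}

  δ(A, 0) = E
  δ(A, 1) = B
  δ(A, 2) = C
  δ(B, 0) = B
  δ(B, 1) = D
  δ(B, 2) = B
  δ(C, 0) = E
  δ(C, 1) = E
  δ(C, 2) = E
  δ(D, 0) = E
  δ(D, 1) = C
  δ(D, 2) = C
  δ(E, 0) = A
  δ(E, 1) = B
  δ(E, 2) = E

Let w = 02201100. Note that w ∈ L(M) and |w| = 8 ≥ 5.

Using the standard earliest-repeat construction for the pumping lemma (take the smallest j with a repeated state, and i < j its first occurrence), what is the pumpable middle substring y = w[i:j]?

2

Run of M on w = 0 2 2 0 1 1 0 0:
  step 0: A  (start)
  step 1: E  (read 0: A→E)
  step 2: E  (read 2: E→E)   ← first repeat (E seen earlier)
  step 3: E  (read 2: E→E)
  step 4: A  (read 0: E→A)
  step 5: B  (read 1: A→B)
  step 6: D  (read 1: B→D)
  step 7: E  (read 0: D→E)
  step 8: A  (read 0: E→A)

So i = 1, j = 2, giving x = w[0:1] = 0, y = w[1:2] = 2, z = w[2:8] = 201100.
Check: |xy| = 2 ≤ 5 and |y| = 1 ≥ 1. Reading y takes M from E back to E, so every xyⁱz is accepted.
The DFA has 5 states, so the proof of the pumping lemma guarantees a repeated state among the first 5+1 visited; the segment between the two visits is the pumpable y.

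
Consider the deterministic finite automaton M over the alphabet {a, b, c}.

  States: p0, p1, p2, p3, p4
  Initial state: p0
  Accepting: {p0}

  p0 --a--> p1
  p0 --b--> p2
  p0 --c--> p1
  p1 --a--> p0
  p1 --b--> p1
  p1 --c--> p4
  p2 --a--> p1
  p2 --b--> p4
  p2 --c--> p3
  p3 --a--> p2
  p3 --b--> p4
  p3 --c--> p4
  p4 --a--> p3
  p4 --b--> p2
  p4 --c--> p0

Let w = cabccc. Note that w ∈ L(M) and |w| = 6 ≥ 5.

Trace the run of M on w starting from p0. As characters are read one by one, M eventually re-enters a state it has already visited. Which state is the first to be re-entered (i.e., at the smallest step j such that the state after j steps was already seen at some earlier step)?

p0

State sequence: p0 -c-> p1 -a-> p0 -b-> p2 -c-> p3 -c-> p4 -c-> p0
First repeat at step 2: p0 was already visited.

The earliest repeat is at step j = 2: M is in p0, which it already visited at step i = 0.
Pumping length from the standard proof: p = 5 (the number of states). The repeated state found above gives |xy| = j ≤ 5 and |y| = j − i ≥ 1.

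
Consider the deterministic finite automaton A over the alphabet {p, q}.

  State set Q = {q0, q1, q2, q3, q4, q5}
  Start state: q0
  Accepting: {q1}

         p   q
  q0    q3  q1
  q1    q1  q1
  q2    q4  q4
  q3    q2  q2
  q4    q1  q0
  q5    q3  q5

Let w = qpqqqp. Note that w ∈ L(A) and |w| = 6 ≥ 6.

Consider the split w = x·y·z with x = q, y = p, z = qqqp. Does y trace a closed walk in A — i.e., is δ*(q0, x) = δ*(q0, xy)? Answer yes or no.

yes

State sequence: q0 -q-> q1 -p-> q1

After x (step 1): q1. After xy (step 2): q1.
They match, so y = p drives A around a cycle from q1 back to itself; pumping y any number of times keeps A in q1 before reading z, and xyⁱz ∈ L(A) for every i ≥ 0.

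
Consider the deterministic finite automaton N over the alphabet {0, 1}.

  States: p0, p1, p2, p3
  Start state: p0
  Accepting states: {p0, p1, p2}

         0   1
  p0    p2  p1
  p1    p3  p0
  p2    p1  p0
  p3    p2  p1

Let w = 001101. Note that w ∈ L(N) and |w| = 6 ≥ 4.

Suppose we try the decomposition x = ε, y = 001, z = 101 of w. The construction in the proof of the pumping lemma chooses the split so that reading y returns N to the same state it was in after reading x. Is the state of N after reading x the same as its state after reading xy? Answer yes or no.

State sequence: p0 -0-> p2 -0-> p1 -1-> p0

After x (step 0): p0. After xy (step 3): p0.
They match, so y = 001 drives N around a cycle from p0 back to itself; pumping y any number of times keeps N in p0 before reading z, and xyⁱz ∈ L(N) for every i ≥ 0.

yes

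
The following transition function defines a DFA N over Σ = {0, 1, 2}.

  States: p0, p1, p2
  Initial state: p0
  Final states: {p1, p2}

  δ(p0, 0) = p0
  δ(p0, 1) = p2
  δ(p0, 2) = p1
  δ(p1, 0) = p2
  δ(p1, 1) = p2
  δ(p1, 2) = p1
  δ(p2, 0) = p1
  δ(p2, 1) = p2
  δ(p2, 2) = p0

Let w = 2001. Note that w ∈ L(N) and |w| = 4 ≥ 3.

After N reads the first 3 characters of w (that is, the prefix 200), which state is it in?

Run of N on the first 3 characters of w = 2 0 0:
  step 0: p0  (start)
  step 1: p1  (read 2: p0→p1)
  step 2: p2  (read 0: p1→p2)
  step 3: p1  (read 0: p2→p1)

After reading 3 characters, N is in state p1.

p1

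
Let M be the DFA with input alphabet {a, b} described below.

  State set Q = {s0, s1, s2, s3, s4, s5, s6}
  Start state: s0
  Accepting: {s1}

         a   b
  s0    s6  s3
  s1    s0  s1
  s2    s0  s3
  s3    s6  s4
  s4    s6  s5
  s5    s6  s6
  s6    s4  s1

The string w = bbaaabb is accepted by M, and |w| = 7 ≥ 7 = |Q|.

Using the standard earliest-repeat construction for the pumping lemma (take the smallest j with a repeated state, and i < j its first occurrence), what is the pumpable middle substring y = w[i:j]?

State sequence: s0 -b-> s3 -b-> s4 -a-> s6 -a-> s4 -a-> s6 -b-> s1 -b-> s1
First repeat at step 4: s4 was already visited.

So i = 2, j = 4, giving x = w[0:2] = bb, y = w[2:4] = aa, z = w[4:7] = abb.
Check: |xy| = 4 ≤ 7 and |y| = 2 ≥ 1. Reading y takes M from s4 back to s4, so every xyⁱz is accepted.
With |Q| = 7, pigeonhole forces a state repeat no later than step 7; the substring read between the first and second visits to that state can be pumped.

aa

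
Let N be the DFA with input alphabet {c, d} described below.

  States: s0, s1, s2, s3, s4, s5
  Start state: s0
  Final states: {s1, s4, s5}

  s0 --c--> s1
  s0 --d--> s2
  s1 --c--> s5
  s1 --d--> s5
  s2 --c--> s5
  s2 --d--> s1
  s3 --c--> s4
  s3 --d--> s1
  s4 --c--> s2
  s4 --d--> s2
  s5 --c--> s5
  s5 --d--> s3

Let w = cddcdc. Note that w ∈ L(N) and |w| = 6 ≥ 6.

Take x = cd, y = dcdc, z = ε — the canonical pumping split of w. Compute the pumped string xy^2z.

cddcdcdcdc

xy^2z = cd·dcdc·dcdc·ε = cddcdcdcdc.
Reading y = dcdc takes N from s5 back to s5, so after x·y·y the machine is still in s5, and z then leads to the accepting state s5. Hence cddcdcdcdc ∈ L(N).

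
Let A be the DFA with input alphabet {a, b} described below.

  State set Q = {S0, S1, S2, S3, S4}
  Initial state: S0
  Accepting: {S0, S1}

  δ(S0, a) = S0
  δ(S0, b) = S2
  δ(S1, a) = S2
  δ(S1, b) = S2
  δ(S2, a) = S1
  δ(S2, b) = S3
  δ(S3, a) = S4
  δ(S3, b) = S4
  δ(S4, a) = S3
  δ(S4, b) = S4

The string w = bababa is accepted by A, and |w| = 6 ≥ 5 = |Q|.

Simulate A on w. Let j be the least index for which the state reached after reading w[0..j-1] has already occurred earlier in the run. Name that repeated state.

State sequence: S0 -b-> S2 -a-> S1 -b-> S2 -a-> S1 -b-> S2 -a-> S1
First repeat at step 3: S2 was already visited.

The earliest repeat is at step j = 3: A is in S2, which it already visited at step i = 1.

S2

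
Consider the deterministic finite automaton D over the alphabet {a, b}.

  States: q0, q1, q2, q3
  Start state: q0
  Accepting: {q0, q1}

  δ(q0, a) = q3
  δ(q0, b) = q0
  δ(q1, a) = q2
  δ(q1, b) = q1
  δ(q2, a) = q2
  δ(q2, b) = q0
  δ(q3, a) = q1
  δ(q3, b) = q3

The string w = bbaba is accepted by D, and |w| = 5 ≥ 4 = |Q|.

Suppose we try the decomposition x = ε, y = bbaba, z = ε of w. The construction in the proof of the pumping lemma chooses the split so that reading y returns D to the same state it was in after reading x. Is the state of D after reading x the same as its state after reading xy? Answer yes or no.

Run of D on the first 5 characters of w = b b a b a:
  step 0: q0  (start)
  step 1: q0  (read b: q0→q0)
  step 2: q0  (read b: q0→q0)
  step 3: q3  (read a: q0→q3)
  step 4: q3  (read b: q3→q3)
  step 5: q1  (read a: q3→q1)

After x (step 0): q0. After xy (step 5): q1.
They differ (q0 ≠ q1), so y is not a cycle from the state after x; this split is not the one the pumping-lemma construction produces, and pumping y need not keep the string in L(D).

no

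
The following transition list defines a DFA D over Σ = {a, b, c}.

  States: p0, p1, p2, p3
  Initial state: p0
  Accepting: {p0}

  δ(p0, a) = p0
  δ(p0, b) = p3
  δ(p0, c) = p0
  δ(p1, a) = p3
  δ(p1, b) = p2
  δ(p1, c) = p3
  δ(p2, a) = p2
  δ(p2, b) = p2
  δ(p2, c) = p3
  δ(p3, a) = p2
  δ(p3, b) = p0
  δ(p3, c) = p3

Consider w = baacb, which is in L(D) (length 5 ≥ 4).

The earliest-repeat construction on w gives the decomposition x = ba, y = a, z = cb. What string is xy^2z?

baaacb

xy^2z = ba·a·a·cb = baaacb.
Reading y = a takes D from p2 back to p2, so after x·y·y the machine is still in p2, and z then leads to the accepting state p0. Hence baaacb ∈ L(D).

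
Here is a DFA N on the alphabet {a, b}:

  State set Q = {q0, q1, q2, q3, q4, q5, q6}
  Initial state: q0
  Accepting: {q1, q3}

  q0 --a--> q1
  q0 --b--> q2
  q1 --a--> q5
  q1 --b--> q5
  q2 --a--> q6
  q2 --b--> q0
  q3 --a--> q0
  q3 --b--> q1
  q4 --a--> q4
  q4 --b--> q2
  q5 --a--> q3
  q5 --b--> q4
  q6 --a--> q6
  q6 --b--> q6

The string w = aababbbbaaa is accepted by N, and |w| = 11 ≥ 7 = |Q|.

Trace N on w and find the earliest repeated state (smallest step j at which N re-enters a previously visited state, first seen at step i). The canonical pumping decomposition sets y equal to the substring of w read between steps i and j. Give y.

State sequence: q0 -a-> q1 -a-> q5 -b-> q4 -a-> q4 -b-> q2 -b-> q0 -b-> q2 -b-> q0 -a-> q1 -a-> q5 -a-> q3
First repeat at step 4: q4 was already visited.

So i = 3, j = 4, giving x = w[0:3] = aab, y = w[3:4] = a, z = w[4:11] = bbbbaaa.
Check: |xy| = 4 ≤ 7 and |y| = 1 ≥ 1. Reading y takes N from q4 back to q4, so every xyⁱz is accepted.
Since N has 7 states, any run of length ≥ 7 visits 7+1 states, so by pigeonhole some state repeats within the first 7 steps — that repeat gives the pumpable loop.

a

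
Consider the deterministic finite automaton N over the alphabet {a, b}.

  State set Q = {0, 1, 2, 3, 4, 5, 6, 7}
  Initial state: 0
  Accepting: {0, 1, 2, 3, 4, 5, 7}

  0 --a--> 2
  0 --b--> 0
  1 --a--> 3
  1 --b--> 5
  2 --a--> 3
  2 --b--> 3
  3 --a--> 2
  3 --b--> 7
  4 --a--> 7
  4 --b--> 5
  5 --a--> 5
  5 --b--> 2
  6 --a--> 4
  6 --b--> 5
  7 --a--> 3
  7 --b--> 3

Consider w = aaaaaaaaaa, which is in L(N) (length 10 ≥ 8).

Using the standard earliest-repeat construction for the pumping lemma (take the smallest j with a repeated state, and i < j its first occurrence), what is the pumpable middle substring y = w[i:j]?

State sequence: 0 -a-> 2 -a-> 3 -a-> 2 -a-> 3 -a-> 2 -a-> 3 -a-> 2 -a-> 3 -a-> 2 -a-> 3
First repeat at step 3: 2 was already visited.

So i = 1, j = 3, giving x = w[0:1] = a, y = w[1:3] = aa, z = w[3:10] = aaaaaaa.
Check: |xy| = 3 ≤ 8 and |y| = 2 ≥ 1. Reading y takes N from 2 back to 2, so every xyⁱz is accepted.
Pumping length from the standard proof: p = 8 (the number of states). The repeated state found above gives |xy| = j ≤ 8 and |y| = j − i ≥ 1.

aa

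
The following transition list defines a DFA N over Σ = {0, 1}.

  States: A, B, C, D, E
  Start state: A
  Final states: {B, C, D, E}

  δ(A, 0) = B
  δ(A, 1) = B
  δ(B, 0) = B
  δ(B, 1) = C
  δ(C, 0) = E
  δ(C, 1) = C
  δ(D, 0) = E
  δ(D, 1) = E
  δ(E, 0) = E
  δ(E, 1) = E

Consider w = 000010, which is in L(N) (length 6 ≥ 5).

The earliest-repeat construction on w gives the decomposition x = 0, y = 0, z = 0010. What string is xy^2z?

xy^2z = 0·0·0·0010 = 0000010.
Reading y = 0 takes N from B back to B, so after x·y·y the machine is still in B, and z then leads to the accepting state E. Hence 0000010 ∈ L(N).

0000010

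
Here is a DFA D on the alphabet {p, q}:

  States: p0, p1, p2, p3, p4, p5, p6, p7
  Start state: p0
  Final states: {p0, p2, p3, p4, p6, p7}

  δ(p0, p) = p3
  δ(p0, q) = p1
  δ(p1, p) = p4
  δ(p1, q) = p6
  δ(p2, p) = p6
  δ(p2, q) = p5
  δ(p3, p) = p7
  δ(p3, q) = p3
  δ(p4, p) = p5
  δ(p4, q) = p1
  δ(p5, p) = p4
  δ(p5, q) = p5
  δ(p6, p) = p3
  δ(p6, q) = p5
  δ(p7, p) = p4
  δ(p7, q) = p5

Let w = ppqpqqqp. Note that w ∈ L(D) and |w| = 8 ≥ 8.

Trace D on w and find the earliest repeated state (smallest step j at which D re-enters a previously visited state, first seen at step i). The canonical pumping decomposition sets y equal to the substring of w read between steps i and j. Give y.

pqqq

Run of D on w = p p q p q q q p:
  step 0: p0  (start)
  step 1: p3  (read p: p0→p3)
  step 2: p7  (read p: p3→p7)
  step 3: p5  (read q: p7→p5)
  step 4: p4  (read p: p5→p4)
  step 5: p1  (read q: p4→p1)
  step 6: p6  (read q: p1→p6)
  step 7: p5  (read q: p6→p5)   ← first repeat (p5 seen earlier)
  step 8: p4  (read p: p5→p4)

So i = 3, j = 7, giving x = w[0:3] = ppq, y = w[3:7] = pqqq, z = w[7:8] = p.
Check: |xy| = 7 ≤ 8 and |y| = 4 ≥ 1. Reading y takes D from p5 back to p5, so every xyⁱz is accepted.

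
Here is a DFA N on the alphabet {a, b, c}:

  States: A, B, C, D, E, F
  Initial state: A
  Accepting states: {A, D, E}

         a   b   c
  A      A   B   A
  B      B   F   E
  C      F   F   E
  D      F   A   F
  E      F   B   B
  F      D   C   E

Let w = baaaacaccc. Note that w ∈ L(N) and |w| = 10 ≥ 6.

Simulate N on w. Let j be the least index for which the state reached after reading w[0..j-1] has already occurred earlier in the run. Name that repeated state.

Run of N on w = b a a a a c a c c c:
  step 0: A  (start)
  step 1: B  (read b: A→B)
  step 2: B  (read a: B→B)   ← first repeat (B seen earlier)
  step 3: B  (read a: B→B)
  step 4: B  (read a: B→B)
  step 5: B  (read a: B→B)
  step 6: E  (read c: B→E)
  step 7: F  (read a: E→F)
  step 8: E  (read c: F→E)
  step 9: B  (read c: E→B)
  step 10: E  (read c: B→E)

The earliest repeat is at step j = 2: N is in B, which it already visited at step i = 1.

B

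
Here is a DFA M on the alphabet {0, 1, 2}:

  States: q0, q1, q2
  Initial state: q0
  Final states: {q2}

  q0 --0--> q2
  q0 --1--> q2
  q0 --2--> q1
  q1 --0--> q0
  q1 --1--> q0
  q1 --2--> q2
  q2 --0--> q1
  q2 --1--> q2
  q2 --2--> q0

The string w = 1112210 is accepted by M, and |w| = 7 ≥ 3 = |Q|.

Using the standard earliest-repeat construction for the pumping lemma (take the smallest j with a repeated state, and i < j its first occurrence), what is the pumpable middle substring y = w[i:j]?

1

Run of M on w = 1 1 1 2 2 1 0:
  step 0: q0  (start)
  step 1: q2  (read 1: q0→q2)
  step 2: q2  (read 1: q2→q2)   ← first repeat (q2 seen earlier)
  step 3: q2  (read 1: q2→q2)
  step 4: q0  (read 2: q2→q0)
  step 5: q1  (read 2: q0→q1)
  step 6: q0  (read 1: q1→q0)
  step 7: q2  (read 0: q0→q2)

So i = 1, j = 2, giving x = w[0:1] = 1, y = w[1:2] = 1, z = w[2:7] = 12210.
Check: |xy| = 2 ≤ 3 and |y| = 1 ≥ 1. Reading y takes M from q2 back to q2, so every xyⁱz is accepted.
The DFA has 3 states, so the proof of the pumping lemma guarantees a repeated state among the first 3+1 visited; the segment between the two visits is the pumpable y.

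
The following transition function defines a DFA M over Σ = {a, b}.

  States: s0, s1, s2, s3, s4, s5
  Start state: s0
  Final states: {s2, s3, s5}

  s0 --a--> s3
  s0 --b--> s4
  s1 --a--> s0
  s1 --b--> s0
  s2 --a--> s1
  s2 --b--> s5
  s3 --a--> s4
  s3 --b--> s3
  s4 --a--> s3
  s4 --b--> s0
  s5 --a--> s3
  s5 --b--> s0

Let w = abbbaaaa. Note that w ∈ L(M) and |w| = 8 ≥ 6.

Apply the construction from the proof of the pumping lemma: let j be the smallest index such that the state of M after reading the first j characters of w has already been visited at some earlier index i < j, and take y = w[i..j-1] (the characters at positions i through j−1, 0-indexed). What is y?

Run of M on w = a b b b a a a a:
  step 0: s0  (start)
  step 1: s3  (read a: s0→s3)
  step 2: s3  (read b: s3→s3)   ← first repeat (s3 seen earlier)
  step 3: s3  (read b: s3→s3)
  step 4: s3  (read b: s3→s3)
  step 5: s4  (read a: s3→s4)
  step 6: s3  (read a: s4→s3)
  step 7: s4  (read a: s3→s4)
  step 8: s3  (read a: s4→s3)

So i = 1, j = 2, giving x = w[0:1] = a, y = w[1:2] = b, z = w[2:8] = bbaaaa.
Check: |xy| = 2 ≤ 6 and |y| = 1 ≥ 1. Reading y takes M from s3 back to s3, so every xyⁱz is accepted.

b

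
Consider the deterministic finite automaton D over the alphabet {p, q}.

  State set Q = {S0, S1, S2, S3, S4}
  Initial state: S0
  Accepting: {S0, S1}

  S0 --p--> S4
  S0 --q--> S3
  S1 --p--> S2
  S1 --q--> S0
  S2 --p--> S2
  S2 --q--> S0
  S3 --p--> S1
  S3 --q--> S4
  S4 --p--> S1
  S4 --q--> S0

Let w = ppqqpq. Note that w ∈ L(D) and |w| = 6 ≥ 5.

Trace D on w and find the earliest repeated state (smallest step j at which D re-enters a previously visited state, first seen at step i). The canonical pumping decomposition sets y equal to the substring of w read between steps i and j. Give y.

Run of D on w = p p q q p q:
  step 0: S0  (start)
  step 1: S4  (read p: S0→S4)
  step 2: S1  (read p: S4→S1)
  step 3: S0  (read q: S1→S0)   ← first repeat (S0 seen earlier)
  step 4: S3  (read q: S0→S3)
  step 5: S1  (read p: S3→S1)
  step 6: S0  (read q: S1→S0)

So i = 0, j = 3, giving x = w[0:0] = ε, y = w[0:3] = ppq, z = w[3:6] = qpq.
Check: |xy| = 3 ≤ 5 and |y| = 3 ≥ 1. Reading y takes D from S0 back to S0, so every xyⁱz is accepted.
With |Q| = 5, pigeonhole forces a state repeat no later than step 5; the substring read between the first and second visits to that state can be pumped.

ppq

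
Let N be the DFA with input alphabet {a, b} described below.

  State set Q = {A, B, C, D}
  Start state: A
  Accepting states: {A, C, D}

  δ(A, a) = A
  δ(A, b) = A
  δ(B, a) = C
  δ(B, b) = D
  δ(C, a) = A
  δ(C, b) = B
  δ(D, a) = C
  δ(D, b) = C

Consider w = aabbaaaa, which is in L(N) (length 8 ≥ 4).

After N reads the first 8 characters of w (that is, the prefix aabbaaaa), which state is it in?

State sequence: A -a-> A -a-> A -b-> A -b-> A -a-> A -a-> A -a-> A -a-> A

After reading 8 characters, N is in state A.

A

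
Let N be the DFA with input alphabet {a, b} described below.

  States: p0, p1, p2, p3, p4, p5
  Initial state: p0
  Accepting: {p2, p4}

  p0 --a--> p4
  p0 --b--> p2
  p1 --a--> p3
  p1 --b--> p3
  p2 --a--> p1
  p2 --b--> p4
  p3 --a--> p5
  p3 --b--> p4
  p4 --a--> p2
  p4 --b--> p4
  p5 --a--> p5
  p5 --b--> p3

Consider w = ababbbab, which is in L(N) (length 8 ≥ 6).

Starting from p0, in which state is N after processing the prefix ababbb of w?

p4

State sequence: p0 -a-> p4 -b-> p4 -a-> p2 -b-> p4 -b-> p4 -b-> p4

After reading 6 characters, N is in state p4.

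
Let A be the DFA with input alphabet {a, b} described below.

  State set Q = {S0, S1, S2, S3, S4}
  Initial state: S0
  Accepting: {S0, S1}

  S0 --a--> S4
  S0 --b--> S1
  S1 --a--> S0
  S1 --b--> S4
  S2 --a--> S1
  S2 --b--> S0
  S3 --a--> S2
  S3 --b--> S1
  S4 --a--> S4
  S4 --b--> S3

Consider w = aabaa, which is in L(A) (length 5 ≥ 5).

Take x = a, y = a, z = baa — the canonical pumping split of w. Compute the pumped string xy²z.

xy^2z = a·a·a·baa = aaabaa.
Reading y = a takes A from S4 back to S4, so after x·y·y the machine is still in S4, and z then leads to the accepting state S1. Hence aaabaa ∈ L(A).

aaabaa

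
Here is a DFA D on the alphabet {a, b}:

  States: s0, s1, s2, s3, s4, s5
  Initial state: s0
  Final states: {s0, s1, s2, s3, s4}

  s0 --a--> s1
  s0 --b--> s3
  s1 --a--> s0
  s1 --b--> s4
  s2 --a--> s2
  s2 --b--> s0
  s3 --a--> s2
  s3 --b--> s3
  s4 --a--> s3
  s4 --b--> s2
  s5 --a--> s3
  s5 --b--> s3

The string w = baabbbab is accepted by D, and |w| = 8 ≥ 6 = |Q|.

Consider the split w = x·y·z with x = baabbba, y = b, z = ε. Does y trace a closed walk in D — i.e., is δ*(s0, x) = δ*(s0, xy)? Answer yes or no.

Run of D on the first 8 characters of w = b a a b b b a b:
  step 0: s0  (start)
  step 1: s3  (read b: s0→s3)
  step 2: s2  (read a: s3→s2)
  step 3: s2  (read a: s2→s2)
  step 4: s0  (read b: s2→s0)
  step 5: s3  (read b: s0→s3)
  step 6: s3  (read b: s3→s3)
  step 7: s2  (read a: s3→s2)
  step 8: s0  (read b: s2→s0)

After x (step 7): s2. After xy (step 8): s0.
They differ (s2 ≠ s0), so y is not a cycle from the state after x; this split is not the one the pumping-lemma construction produces, and pumping y need not keep the string in L(D).

no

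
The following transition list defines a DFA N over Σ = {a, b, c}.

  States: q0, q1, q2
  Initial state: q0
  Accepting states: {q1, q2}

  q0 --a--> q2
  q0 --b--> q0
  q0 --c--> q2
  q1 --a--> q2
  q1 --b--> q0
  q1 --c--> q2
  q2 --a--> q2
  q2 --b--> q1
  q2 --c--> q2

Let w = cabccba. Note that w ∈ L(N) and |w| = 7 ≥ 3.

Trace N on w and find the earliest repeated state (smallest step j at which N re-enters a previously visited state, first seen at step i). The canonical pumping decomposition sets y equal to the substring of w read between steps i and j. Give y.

a

Run of N on w = c a b c c b a:
  step 0: q0  (start)
  step 1: q2  (read c: q0→q2)
  step 2: q2  (read a: q2→q2)   ← first repeat (q2 seen earlier)
  step 3: q1  (read b: q2→q1)
  step 4: q2  (read c: q1→q2)
  step 5: q2  (read c: q2→q2)
  step 6: q1  (read b: q2→q1)
  step 7: q2  (read a: q1→q2)

So i = 1, j = 2, giving x = w[0:1] = c, y = w[1:2] = a, z = w[2:7] = bccba.
Check: |xy| = 2 ≤ 3 and |y| = 1 ≥ 1. Reading y takes N from q2 back to q2, so every xyⁱz is accepted.
Pumping length from the standard proof: p = 3 (the number of states). The repeated state found above gives |xy| = j ≤ 3 and |y| = j − i ≥ 1.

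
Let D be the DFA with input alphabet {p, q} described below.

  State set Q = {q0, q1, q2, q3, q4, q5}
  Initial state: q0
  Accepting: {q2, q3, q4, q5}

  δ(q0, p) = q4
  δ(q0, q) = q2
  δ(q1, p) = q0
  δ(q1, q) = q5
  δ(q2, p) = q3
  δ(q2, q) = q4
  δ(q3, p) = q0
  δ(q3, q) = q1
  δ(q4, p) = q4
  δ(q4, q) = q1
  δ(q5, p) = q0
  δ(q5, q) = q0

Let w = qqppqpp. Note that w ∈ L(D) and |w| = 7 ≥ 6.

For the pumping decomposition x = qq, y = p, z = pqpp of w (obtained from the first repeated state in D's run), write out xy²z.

qqpppqpp

xy^2z = qq·p·p·pqpp = qqpppqpp.
Reading y = p takes D from q4 back to q4, so after x·y·y the machine is still in q4, and z then leads to the accepting state q4. Hence qqpppqpp ∈ L(D).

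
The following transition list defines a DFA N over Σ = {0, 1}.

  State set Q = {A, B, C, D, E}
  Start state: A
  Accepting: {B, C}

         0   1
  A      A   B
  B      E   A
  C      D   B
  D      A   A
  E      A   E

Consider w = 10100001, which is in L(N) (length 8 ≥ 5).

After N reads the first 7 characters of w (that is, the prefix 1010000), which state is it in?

State sequence: A -1-> B -0-> E -1-> E -0-> A -0-> A -0-> A -0-> A

After reading 7 characters, N is in state A.
(This kind of state-tracing is the core of the pumping-lemma construction: with 5 states, pigeonhole forces a repeat within the first 5 steps.)

A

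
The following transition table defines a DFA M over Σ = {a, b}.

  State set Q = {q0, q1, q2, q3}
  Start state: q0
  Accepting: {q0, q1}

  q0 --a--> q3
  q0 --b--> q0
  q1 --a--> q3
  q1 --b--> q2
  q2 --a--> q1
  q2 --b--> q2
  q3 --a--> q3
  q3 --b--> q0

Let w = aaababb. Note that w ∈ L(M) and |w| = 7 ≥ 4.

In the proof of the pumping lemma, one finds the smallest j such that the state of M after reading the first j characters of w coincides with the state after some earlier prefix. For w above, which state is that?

q3

Run of M on w = a a a b a b b:
  step 0: q0  (start)
  step 1: q3  (read a: q0→q3)
  step 2: q3  (read a: q3→q3)   ← first repeat (q3 seen earlier)
  step 3: q3  (read a: q3→q3)
  step 4: q0  (read b: q3→q0)
  step 5: q3  (read a: q0→q3)
  step 6: q0  (read b: q3→q0)
  step 7: q0  (read b: q0→q0)

The earliest repeat is at step j = 2: M is in q3, which it already visited at step i = 1.
With |Q| = 4, pigeonhole forces a state repeat no later than step 4; the substring read between the first and second visits to that state can be pumped.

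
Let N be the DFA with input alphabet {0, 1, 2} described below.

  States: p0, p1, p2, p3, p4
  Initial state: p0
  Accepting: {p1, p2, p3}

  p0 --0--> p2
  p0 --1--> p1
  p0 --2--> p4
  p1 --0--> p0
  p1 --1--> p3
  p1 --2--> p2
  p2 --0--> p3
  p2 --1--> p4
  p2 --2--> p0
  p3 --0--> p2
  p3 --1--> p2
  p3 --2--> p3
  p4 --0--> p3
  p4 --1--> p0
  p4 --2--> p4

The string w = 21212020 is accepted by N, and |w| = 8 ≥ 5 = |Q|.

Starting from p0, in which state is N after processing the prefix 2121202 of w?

p3

Run of N on the first 7 characters of w = 2 1 2 1 2 0 2:
  step 0: p0  (start)
  step 1: p4  (read 2: p0→p4)
  step 2: p0  (read 1: p4→p0)
  step 3: p4  (read 2: p0→p4)
  step 4: p0  (read 1: p4→p0)
  step 5: p4  (read 2: p0→p4)
  step 6: p3  (read 0: p4→p3)
  step 7: p3  (read 2: p3→p3)

After reading 7 characters, N is in state p3.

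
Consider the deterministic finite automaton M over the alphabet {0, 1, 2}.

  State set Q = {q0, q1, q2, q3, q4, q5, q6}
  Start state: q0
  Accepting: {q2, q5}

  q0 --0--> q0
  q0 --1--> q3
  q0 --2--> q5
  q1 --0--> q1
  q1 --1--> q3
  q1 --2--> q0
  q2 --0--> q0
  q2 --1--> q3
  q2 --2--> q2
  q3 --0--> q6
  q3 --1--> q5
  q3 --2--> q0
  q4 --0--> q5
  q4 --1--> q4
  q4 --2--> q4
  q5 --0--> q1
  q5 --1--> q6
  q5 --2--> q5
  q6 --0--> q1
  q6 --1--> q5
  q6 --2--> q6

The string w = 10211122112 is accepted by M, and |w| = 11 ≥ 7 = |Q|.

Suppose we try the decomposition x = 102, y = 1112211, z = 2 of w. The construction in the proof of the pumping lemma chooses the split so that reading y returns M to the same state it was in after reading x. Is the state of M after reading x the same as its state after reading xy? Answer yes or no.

Run of M on the first 10 characters of w = 1 0 2 1 1 1 2 2 1 1:
  step 0: q0  (start)
  step 1: q3  (read 1: q0→q3)
  step 2: q6  (read 0: q3→q6)
  step 3: q6  (read 2: q6→q6)
  step 4: q5  (read 1: q6→q5)
  step 5: q6  (read 1: q5→q6)
  step 6: q5  (read 1: q6→q5)
  step 7: q5  (read 2: q5→q5)
  step 8: q5  (read 2: q5→q5)
  step 9: q6  (read 1: q5→q6)
  step 10: q5  (read 1: q6→q5)

After x (step 3): q6. After xy (step 10): q5.
They differ (q6 ≠ q5), so y is not a cycle from the state after x; this split is not the one the pumping-lemma construction produces, and pumping y need not keep the string in L(M).

no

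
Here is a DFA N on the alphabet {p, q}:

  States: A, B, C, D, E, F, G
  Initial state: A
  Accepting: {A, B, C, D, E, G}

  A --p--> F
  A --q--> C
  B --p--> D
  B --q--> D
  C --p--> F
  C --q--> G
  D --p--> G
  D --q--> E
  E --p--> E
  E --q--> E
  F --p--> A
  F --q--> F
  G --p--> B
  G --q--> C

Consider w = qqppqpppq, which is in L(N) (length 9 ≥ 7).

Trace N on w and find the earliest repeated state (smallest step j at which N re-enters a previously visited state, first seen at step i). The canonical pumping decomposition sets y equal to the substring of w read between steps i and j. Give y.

p

State sequence: A -q-> C -q-> G -p-> B -p-> D -q-> E -p-> E -p-> E -p-> E -q-> E
First repeat at step 6: E was already visited.

So i = 5, j = 6, giving x = w[0:5] = qqppq, y = w[5:6] = p, z = w[6:9] = ppq.
Check: |xy| = 6 ≤ 7 and |y| = 1 ≥ 1. Reading y takes N from E back to E, so every xyⁱz is accepted.
Since N has 7 states, any run of length ≥ 7 visits 7+1 states, so by pigeonhole some state repeats within the first 7 steps — that repeat gives the pumpable loop.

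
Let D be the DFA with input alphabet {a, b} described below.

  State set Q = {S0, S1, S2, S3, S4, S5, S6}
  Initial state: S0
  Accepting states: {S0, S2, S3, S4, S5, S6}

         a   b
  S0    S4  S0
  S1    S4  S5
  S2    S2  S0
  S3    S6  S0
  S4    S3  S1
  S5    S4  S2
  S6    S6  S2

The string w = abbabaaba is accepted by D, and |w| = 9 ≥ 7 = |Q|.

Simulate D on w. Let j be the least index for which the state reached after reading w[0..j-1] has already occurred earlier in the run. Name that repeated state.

S4

State sequence: S0 -a-> S4 -b-> S1 -b-> S5 -a-> S4 -b-> S1 -a-> S4 -a-> S3 -b-> S0 -a-> S4
First repeat at step 4: S4 was already visited.

The earliest repeat is at step j = 4: D is in S4, which it already visited at step i = 1.
Since D has 7 states, any run of length ≥ 7 visits 7+1 states, so by pigeonhole some state repeats within the first 7 steps — that repeat gives the pumpable loop.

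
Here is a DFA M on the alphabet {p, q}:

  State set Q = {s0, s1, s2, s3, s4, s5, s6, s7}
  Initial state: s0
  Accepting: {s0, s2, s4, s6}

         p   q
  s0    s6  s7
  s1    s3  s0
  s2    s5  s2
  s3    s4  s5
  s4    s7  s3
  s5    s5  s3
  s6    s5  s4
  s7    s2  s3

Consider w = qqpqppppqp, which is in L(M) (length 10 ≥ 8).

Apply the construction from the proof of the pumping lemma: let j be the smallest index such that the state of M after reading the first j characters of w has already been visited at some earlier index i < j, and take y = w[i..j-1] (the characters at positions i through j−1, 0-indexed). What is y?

Run of M on w = q q p q p p p p q p:
  step 0: s0  (start)
  step 1: s7  (read q: s0→s7)
  step 2: s3  (read q: s7→s3)
  step 3: s4  (read p: s3→s4)
  step 4: s3  (read q: s4→s3)   ← first repeat (s3 seen earlier)
  step 5: s4  (read p: s3→s4)
  step 6: s7  (read p: s4→s7)
  step 7: s2  (read p: s7→s2)
  step 8: s5  (read p: s2→s5)
  step 9: s3  (read q: s5→s3)
  step 10: s4  (read p: s3→s4)

So i = 2, j = 4, giving x = w[0:2] = qq, y = w[2:4] = pq, z = w[4:10] = ppppqp.
Check: |xy| = 4 ≤ 8 and |y| = 2 ≥ 1. Reading y takes M from s3 back to s3, so every xyⁱz is accepted.
The DFA has 8 states, so the proof of the pumping lemma guarantees a repeated state among the first 8+1 visited; the segment between the two visits is the pumpable y.

pq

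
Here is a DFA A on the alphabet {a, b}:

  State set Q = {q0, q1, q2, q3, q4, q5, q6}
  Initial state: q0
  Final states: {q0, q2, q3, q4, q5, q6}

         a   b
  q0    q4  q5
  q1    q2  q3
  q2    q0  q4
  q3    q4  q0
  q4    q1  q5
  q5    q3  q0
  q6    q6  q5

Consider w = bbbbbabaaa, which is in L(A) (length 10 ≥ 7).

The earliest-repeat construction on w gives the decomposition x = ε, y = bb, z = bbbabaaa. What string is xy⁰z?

xy⁰z = xz = ε·bbbabaaa = bbbabaaa.
Reading y = bb takes A from q0 back to q0, so after x the machine is still in q0, and z then leads to the accepting state q2. Hence bbbabaaa ∈ L(A).

bbbabaaa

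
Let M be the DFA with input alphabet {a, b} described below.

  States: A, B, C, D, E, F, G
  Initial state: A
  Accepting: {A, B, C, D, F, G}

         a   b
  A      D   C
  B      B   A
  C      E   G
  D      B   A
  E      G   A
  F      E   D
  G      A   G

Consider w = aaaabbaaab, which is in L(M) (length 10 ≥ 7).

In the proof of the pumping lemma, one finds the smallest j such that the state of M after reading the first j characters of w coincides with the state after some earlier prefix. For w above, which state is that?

Run of M on w = a a a a b b a a a b:
  step 0: A  (start)
  step 1: D  (read a: A→D)
  step 2: B  (read a: D→B)
  step 3: B  (read a: B→B)   ← first repeat (B seen earlier)
  step 4: B  (read a: B→B)
  step 5: A  (read b: B→A)
  step 6: C  (read b: A→C)
  step 7: E  (read a: C→E)
  step 8: G  (read a: E→G)
  step 9: A  (read a: G→A)
  step 10: C  (read b: A→C)

The earliest repeat is at step j = 3: M is in B, which it already visited at step i = 2.
Since M has 7 states, any run of length ≥ 7 visits 7+1 states, so by pigeonhole some state repeats within the first 7 steps — that repeat gives the pumpable loop.

B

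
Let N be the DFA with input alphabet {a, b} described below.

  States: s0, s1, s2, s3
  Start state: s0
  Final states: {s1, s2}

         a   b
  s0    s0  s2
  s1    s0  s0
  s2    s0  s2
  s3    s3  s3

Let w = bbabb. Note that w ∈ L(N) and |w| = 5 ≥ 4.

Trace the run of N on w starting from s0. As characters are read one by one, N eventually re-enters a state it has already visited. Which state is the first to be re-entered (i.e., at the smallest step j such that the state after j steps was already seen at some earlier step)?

s2

State sequence: s0 -b-> s2 -b-> s2 -a-> s0 -b-> s2 -b-> s2
First repeat at step 2: s2 was already visited.

The earliest repeat is at step j = 2: N is in s2, which it already visited at step i = 1.
Pumping length from the standard proof: p = 4 (the number of states). The repeated state found above gives |xy| = j ≤ 4 and |y| = j − i ≥ 1.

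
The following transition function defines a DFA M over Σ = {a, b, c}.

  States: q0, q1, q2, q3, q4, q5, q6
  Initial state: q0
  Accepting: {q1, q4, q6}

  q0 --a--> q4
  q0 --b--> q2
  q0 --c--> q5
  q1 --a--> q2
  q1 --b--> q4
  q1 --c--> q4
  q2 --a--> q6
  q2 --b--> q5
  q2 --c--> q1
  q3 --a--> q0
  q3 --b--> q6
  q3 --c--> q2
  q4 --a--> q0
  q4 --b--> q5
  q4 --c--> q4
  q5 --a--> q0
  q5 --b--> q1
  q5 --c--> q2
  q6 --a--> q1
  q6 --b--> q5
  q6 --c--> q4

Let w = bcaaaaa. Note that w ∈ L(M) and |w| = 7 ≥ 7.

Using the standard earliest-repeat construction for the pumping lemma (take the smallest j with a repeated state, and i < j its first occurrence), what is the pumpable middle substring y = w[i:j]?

Run of M on w = b c a a a a a:
  step 0: q0  (start)
  step 1: q2  (read b: q0→q2)
  step 2: q1  (read c: q2→q1)
  step 3: q2  (read a: q1→q2)   ← first repeat (q2 seen earlier)
  step 4: q6  (read a: q2→q6)
  step 5: q1  (read a: q6→q1)
  step 6: q2  (read a: q1→q2)
  step 7: q6  (read a: q2→q6)

So i = 1, j = 3, giving x = w[0:1] = b, y = w[1:3] = ca, z = w[3:7] = aaaa.
Check: |xy| = 3 ≤ 7 and |y| = 2 ≥ 1. Reading y takes M from q2 back to q2, so every xyⁱz is accepted.

ca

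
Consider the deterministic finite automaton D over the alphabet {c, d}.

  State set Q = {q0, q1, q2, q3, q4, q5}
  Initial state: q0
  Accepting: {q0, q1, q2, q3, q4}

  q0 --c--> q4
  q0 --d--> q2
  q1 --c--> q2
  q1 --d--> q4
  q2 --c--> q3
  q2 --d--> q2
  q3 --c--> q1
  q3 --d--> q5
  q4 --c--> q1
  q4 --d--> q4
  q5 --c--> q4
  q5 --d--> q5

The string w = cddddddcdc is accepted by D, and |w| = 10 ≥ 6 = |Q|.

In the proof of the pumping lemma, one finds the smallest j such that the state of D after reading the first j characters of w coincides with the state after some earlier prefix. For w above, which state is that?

State sequence: q0 -c-> q4 -d-> q4 -d-> q4 -d-> q4 -d-> q4 -d-> q4 -d-> q4 -c-> q1 -d-> q4 -c-> q1
First repeat at step 2: q4 was already visited.

The earliest repeat is at step j = 2: D is in q4, which it already visited at step i = 1.
Since D has 6 states, any run of length ≥ 6 visits 6+1 states, so by pigeonhole some state repeats within the first 6 steps — that repeat gives the pumpable loop.

q4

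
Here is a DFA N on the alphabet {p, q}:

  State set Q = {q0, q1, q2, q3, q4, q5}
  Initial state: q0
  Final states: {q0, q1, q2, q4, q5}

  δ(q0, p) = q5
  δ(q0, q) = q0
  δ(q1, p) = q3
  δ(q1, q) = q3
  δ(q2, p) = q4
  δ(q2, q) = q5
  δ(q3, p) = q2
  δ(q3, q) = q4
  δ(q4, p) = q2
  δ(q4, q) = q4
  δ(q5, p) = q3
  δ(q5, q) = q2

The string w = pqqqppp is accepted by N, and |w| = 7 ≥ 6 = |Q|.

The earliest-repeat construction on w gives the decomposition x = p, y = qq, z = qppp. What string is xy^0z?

xy⁰z = xz = p·qppp = pqppp.
Reading y = qq takes N from q5 back to q5, so after x the machine is still in q5, and z then leads to the accepting state q4. Hence pqppp ∈ L(N).

pqppp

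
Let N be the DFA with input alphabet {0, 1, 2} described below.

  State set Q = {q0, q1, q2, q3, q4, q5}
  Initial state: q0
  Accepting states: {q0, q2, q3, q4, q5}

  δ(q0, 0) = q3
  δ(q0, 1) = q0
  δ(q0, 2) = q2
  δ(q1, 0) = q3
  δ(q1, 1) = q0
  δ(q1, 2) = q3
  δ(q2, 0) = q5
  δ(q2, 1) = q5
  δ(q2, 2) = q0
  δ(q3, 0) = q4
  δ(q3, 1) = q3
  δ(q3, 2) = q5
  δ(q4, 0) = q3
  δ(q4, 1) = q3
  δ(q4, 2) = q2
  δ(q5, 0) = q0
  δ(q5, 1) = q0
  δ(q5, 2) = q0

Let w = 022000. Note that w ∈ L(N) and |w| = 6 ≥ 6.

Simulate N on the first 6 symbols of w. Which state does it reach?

q3

Run of N on the first 6 characters of w = 0 2 2 0 0 0:
  step 0: q0  (start)
  step 1: q3  (read 0: q0→q3)
  step 2: q5  (read 2: q3→q5)
  step 3: q0  (read 2: q5→q0)
  step 4: q3  (read 0: q0→q3)
  step 5: q4  (read 0: q3→q4)
  step 6: q3  (read 0: q4→q3)

After reading 6 characters, N is in state q3.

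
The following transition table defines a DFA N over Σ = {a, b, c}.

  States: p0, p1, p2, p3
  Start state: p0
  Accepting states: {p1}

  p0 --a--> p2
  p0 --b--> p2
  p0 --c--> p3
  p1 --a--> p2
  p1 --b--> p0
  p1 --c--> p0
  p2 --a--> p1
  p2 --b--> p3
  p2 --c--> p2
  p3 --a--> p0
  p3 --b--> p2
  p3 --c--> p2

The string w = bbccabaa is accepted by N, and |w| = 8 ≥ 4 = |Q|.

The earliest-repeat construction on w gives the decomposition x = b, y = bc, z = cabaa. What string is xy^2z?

xy^2z = b·bc·bc·cabaa = bbcbccabaa.
Reading y = bc takes N from p2 back to p2, so after x·y·y the machine is still in p2, and z then leads to the accepting state p1. Hence bbcbccabaa ∈ L(N).

bbcbccabaa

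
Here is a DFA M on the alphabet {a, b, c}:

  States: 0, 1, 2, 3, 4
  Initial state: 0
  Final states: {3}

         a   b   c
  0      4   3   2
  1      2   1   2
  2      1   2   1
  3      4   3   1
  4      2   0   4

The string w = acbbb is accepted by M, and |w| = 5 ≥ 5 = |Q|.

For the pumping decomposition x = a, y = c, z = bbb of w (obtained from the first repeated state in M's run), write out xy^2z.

accbbb

xy^2z = a·c·c·bbb = accbbb.
Reading y = c takes M from 4 back to 4, so after x·y·y the machine is still in 4, and z then leads to the accepting state 3. Hence accbbb ∈ L(M).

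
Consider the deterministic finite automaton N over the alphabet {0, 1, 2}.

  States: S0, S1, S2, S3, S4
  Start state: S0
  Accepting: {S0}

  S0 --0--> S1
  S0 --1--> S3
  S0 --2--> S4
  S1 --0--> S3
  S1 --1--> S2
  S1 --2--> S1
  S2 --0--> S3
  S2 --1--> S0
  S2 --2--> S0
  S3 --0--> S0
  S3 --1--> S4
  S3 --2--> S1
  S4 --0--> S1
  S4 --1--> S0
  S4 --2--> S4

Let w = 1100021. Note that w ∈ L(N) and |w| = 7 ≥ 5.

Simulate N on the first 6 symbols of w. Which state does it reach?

Run of N on the first 6 characters of w = 1 1 0 0 0 2:
  step 0: S0  (start)
  step 1: S3  (read 1: S0→S3)
  step 2: S4  (read 1: S3→S4)
  step 3: S1  (read 0: S4→S1)
  step 4: S3  (read 0: S1→S3)
  step 5: S0  (read 0: S3→S0)
  step 6: S4  (read 2: S0→S4)

After reading 6 characters, N is in state S4.

S4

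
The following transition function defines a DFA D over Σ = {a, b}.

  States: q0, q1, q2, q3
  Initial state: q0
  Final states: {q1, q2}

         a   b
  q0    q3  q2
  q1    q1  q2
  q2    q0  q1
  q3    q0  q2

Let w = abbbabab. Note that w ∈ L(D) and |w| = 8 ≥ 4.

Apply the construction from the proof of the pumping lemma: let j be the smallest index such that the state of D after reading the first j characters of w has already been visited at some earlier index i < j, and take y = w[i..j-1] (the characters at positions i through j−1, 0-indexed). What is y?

bb

Run of D on w = a b b b a b a b:
  step 0: q0  (start)
  step 1: q3  (read a: q0→q3)
  step 2: q2  (read b: q3→q2)
  step 3: q1  (read b: q2→q1)
  step 4: q2  (read b: q1→q2)   ← first repeat (q2 seen earlier)
  step 5: q0  (read a: q2→q0)
  step 6: q2  (read b: q0→q2)
  step 7: q0  (read a: q2→q0)
  step 8: q2  (read b: q0→q2)

So i = 2, j = 4, giving x = w[0:2] = ab, y = w[2:4] = bb, z = w[4:8] = abab.
Check: |xy| = 4 ≤ 4 and |y| = 2 ≥ 1. Reading y takes D from q2 back to q2, so every xyⁱz is accepted.
Since D has 4 states, any run of length ≥ 4 visits 4+1 states, so by pigeonhole some state repeats within the first 4 steps — that repeat gives the pumpable loop.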